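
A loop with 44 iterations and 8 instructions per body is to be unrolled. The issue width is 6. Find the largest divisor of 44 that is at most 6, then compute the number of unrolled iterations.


Largest divisor of 44 <= 6 is 4
New iterations = 44 / 4 = 11

11


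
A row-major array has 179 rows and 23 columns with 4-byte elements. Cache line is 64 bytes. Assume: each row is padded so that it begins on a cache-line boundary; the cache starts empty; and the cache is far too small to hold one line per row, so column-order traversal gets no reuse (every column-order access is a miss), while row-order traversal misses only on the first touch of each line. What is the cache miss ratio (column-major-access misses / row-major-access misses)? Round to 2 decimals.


Each row occupies 23 * 4 = 92 bytes and starts on a line boundary, so it spans ceil(92 / 64) = 2 cache lines.
Row-major traversal misses (one per line touched): 179 * ceil(23 * 4 / 64) = 358
Column-major traversal misses (no reuse, every access misses): 179 * 23 = 4117
Ratio = 4117 / 358 = 11.5

11.5


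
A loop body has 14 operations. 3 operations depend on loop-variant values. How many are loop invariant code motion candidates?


Invariant candidates = total - loop-dependent
= 14 - 3 = 11

11


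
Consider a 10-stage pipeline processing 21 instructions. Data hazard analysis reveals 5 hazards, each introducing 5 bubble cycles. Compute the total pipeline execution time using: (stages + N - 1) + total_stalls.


Base cycles = 10 + 21 - 1 = 30
Total stalls = 5 * 5 = 25
Total = 30 + 25 = 55

55


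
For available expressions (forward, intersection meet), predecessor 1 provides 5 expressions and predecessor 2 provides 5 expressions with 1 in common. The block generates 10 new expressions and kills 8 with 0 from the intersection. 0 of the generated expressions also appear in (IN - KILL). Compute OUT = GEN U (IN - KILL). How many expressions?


IN = intersection of predecessors = 1
IN - KILL = 1 - 0 = 1
|OUT| = |GEN| + |IN - KILL| - |GEN ∩ (IN - KILL)| = 10 + 1 - 0 = 11

11


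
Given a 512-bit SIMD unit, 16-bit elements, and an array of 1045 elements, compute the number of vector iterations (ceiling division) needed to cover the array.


Width = 512 / 16 = 32 elements per vector op
Iterations = ceil(1045 / 32) = 33

33


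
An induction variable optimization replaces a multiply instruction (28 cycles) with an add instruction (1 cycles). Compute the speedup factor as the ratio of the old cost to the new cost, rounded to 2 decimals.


Ratio = mult_cost / add_cost = 28 / 1 = 28.0

28.0


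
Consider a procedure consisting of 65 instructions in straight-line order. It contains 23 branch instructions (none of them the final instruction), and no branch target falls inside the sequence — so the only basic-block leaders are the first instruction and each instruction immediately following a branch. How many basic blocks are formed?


With no in-sequence branch targets, the leaders are the first instruction plus the instruction after each branch.
Number of basic blocks = branches + 1
= 23 + 1 = 24

24


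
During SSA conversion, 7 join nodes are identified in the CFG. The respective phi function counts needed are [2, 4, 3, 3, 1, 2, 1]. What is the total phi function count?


Total phi functions = sum of phi functions at each join node
= 2 + 4 + 3 + 3 + 1 + 2 + 1 = 16

16


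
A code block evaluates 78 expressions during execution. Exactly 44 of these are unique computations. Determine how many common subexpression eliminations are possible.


CSE count = total expressions - unique expressions
= 78 - 44 = 34

34


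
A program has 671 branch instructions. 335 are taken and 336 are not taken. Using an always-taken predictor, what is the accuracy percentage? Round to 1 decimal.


Predictor: always-taken
Correct predictions = 335
Accuracy = 335 / 671 * 100 = 49.9%

49.9


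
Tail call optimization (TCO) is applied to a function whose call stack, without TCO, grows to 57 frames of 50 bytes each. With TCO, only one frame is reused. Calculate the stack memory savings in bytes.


Without TCO: 57 * 50 = 2850 bytes
With TCO: reuse 1 frame = 50 bytes
Savings = 2850 - 50 = 2800

2800


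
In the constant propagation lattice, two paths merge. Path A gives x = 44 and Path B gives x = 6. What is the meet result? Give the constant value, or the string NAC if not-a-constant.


Meet operation: if both paths give the same constant, result is that constant; if they differ, result is NAC (not-a-constant).
Path A: 44, Path B: 6 -> differ
Result: not-a-constant -> NAC

NAC


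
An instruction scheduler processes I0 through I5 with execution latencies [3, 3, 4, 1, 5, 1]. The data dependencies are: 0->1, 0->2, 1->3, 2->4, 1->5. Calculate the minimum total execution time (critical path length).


Compute longest path through dependency graph: dist(Ik) = max over predecessors of dist + latency(Ik).
dist(I0) = latency 3 = 3
dist(I1) = dist(I0) + 3 = 3 + 3 = 6
dist(I2) = dist(I0) + 4 = 3 + 4 = 7
dist(I3) = dist(I1) + 1 = 6 + 1 = 7
dist(I4) = dist(I2) + 5 = 7 + 5 = 12
dist(I5) = dist(I1) + 1 = 6 + 1 = 7
Critical path = max dist = 12

12


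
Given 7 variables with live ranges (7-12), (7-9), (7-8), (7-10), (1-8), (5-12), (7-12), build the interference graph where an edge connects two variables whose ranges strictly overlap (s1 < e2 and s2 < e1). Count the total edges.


Check all pairs for overlapping intervals.
Two intervals (s1,e1) and (s2,e2) overlap if s1 < e2 and s2 < e1.
v0 (7-12) vs v1..v6: overlaps v1, v2, v3, v4, v5, v6 -> 6
v1 (7-9) vs v2..v6: overlaps v2, v3, v4, v5, v6 -> 5
v2 (7-8) vs v3..v6: overlaps v3, v4, v5, v6 -> 4
v3 (7-10) vs v4..v6: overlaps v4, v5, v6 -> 3
v4 (1-8) vs v5..v6: overlaps v5, v6 -> 2
v5 (5-12) vs v6: overlaps v6 -> 1
Total overlapping pairs = 6 + 5 + 4 + 3 + 2 + 1 = 21

21


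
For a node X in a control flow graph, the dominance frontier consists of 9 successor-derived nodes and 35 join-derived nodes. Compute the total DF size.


DF(X) = direct successor contributions + join point contributions
= 9 + 35 = 44

44


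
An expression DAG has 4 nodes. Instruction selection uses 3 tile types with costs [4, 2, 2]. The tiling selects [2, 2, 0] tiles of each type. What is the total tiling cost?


Total cost = sum(count_i * cost_i)
= 2*4 + 2*2 + 0*2
= 12

12


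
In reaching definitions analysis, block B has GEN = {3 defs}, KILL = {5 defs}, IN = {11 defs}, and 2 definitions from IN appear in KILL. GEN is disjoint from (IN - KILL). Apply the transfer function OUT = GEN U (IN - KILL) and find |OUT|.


IN - KILL: 11 - 2 = 9 surviving definitions
OUT = GEN + surviving = 3 + 9 = 12

12


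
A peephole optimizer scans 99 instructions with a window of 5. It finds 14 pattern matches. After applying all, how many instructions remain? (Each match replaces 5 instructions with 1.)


Each match removes 4 instructions.
Total removed = 14 * 4 = 56
Remaining = 99 - 56 = 43

43


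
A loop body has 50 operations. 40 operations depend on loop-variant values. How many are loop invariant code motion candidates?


Invariant candidates = total - loop-dependent
= 50 - 40 = 10

10


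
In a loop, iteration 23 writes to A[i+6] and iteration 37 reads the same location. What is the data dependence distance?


Distance = read iteration - write iteration
= 37 - 23 = 14

14


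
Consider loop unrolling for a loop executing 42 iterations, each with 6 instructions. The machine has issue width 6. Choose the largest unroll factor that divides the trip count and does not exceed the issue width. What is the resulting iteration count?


Largest divisor of 42 <= 6 is 6
New iterations = 42 / 6 = 7

7


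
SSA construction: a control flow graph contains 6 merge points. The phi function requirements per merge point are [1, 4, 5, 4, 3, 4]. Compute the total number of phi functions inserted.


Total phi functions = sum of phi functions at each join node
= 1 + 4 + 5 + 4 + 3 + 4 = 21

21


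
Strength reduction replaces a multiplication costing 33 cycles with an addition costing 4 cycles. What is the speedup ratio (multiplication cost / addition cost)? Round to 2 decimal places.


Ratio = mult_cost / add_cost = 33 / 4 = 8.25

8.25


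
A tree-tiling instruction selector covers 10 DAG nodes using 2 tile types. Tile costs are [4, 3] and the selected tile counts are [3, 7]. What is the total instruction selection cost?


Total cost = sum(count_i * cost_i)
= 3*4 + 7*3
= 33

33


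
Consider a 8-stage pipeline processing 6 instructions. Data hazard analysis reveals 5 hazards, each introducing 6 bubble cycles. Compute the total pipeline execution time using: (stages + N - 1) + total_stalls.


Base cycles = 8 + 6 - 1 = 13
Total stalls = 5 * 6 = 30
Total = 13 + 30 = 43

43


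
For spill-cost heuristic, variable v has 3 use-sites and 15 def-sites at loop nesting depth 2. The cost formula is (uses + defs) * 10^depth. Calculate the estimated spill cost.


uses + defs = 3 + 15 = 18
10^2 = 100
Spill cost = 18 * 100 = 1800

1800


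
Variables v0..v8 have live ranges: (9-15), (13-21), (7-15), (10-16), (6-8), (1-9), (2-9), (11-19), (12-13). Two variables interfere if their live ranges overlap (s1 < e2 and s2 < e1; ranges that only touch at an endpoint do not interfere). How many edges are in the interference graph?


Check all pairs for overlapping intervals.
Two intervals (s1,e1) and (s2,e2) overlap if s1 < e2 and s2 < e1.
v0 (9-15) vs v1..v8: overlaps v1, v2, v3, v7, v8 -> 5
v1 (13-21) vs v2..v8: overlaps v2, v3, v7 -> 3
v2 (7-15) vs v3..v8: overlaps v3, v4, v5, v6, v7, v8 -> 6
v3 (10-16) vs v4..v8: overlaps v7, v8 -> 2
v4 (6-8) vs v5..v8: overlaps v5, v6 -> 2
v5 (1-9) vs v6..v8: overlaps v6 -> 1
v6 (2-9) vs v7..v8: overlaps none -> 0
v7 (11-19) vs v8: overlaps v8 -> 1
Total overlapping pairs = 5 + 3 + 6 + 2 + 2 + 1 + 0 + 1 = 20

20


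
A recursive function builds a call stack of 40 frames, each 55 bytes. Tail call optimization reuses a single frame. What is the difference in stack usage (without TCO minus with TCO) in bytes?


Without TCO: 40 * 55 = 2200 bytes
With TCO: reuse 1 frame = 55 bytes
Savings = 2200 - 55 = 2145

2145


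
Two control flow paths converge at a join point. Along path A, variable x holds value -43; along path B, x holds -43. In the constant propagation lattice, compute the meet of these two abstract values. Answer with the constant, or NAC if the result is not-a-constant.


Meet operation: if both paths give the same constant, result is that constant; if they differ, result is NAC (not-a-constant).
Path A: -43, Path B: -43 -> equal
Result: constant -> -43

-43


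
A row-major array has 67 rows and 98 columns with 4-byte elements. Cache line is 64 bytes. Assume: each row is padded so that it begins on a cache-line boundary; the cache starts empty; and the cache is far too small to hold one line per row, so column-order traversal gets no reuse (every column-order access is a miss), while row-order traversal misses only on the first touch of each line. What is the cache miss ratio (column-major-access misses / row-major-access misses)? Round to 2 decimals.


Each row occupies 98 * 4 = 392 bytes and starts on a line boundary, so it spans ceil(392 / 64) = 7 cache lines.
Row-major traversal misses (one per line touched): 67 * ceil(98 * 4 / 64) = 469
Column-major traversal misses (no reuse, every access misses): 67 * 98 = 6566
Ratio = 6566 / 469 = 14.0

14.0


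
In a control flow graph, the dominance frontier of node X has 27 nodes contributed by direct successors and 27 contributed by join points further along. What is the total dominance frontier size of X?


DF(X) = direct successor contributions + join point contributions
= 27 + 27 = 54

54


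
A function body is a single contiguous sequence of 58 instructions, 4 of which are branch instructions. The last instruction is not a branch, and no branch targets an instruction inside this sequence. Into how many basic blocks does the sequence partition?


With no in-sequence branch targets, the leaders are the first instruction plus the instruction after each branch.
Number of basic blocks = branches + 1
= 4 + 1 = 5

5


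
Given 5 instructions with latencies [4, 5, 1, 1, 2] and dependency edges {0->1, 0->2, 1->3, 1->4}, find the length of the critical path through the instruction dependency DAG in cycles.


Compute longest path through dependency graph: dist(Ik) = max over predecessors of dist + latency(Ik).
dist(I0) = latency 4 = 4
dist(I1) = dist(I0) + 5 = 4 + 5 = 9
dist(I2) = dist(I0) + 1 = 4 + 1 = 5
dist(I3) = dist(I1) + 1 = 9 + 1 = 10
dist(I4) = dist(I1) + 2 = 9 + 2 = 11
Critical path = max dist = 11

11


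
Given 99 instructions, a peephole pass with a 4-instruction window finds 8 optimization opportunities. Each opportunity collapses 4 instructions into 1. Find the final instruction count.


Each match removes 3 instructions.
Total removed = 8 * 3 = 24
Remaining = 99 - 24 = 75

75


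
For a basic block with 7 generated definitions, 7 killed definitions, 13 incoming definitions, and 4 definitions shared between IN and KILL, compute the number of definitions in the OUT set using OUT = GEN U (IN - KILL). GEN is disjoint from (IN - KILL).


IN - KILL: 13 - 4 = 9 surviving definitions
OUT = GEN + surviving = 7 + 9 = 16

16


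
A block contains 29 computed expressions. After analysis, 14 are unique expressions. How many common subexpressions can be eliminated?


CSE count = total expressions - unique expressions
= 29 - 14 = 15

15


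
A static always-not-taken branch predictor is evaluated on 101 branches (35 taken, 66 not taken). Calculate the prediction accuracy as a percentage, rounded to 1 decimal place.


Predictor: always-not-taken
Correct predictions = 66
Accuracy = 66 / 101 * 100 = 65.3%

65.3


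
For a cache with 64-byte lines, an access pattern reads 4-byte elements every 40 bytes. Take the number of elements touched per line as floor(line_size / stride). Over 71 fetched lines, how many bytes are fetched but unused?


Elements per line = floor(64 / 40) = 1
Bytes used per line = 1 * 4 = 4
Wasted per line = 64 - 4 = 60
Total wasted = 60 * 71 = 4260

4260


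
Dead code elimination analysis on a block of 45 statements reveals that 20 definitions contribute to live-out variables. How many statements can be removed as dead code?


Dead code = total statements - live definitions
= 45 - 20 = 25

25


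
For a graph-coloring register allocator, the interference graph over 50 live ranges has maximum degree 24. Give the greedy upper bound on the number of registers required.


Greedy coloring never needs more than (max_degree + 1) colors: when coloring a vertex, at most max_degree neighbors are already colored.
Upper bound = 24 + 1 = 25

25


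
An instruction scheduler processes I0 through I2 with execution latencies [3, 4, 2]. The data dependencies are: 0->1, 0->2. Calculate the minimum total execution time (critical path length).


Compute longest path through dependency graph: dist(Ik) = max over predecessors of dist + latency(Ik).
dist(I0) = latency 3 = 3
dist(I1) = dist(I0) + 4 = 3 + 4 = 7
dist(I2) = dist(I0) + 2 = 3 + 2 = 5
Critical path = max dist = 7

7


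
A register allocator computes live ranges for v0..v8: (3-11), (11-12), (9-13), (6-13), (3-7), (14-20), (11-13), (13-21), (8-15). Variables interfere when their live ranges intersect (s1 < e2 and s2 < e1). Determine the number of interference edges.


Check all pairs for overlapping intervals.
Two intervals (s1,e1) and (s2,e2) overlap if s1 < e2 and s2 < e1.
v0 (3-11) vs v1..v8: overlaps v2, v3, v4, v8 -> 4
v1 (11-12) vs v2..v8: overlaps v2, v3, v6, v8 -> 4
v2 (9-13) vs v3..v8: overlaps v3, v6, v8 -> 3
v3 (6-13) vs v4..v8: overlaps v4, v6, v8 -> 3
v4 (3-7) vs v5..v8: overlaps none -> 0
v5 (14-20) vs v6..v8: overlaps v7, v8 -> 2
v6 (11-13) vs v7..v8: overlaps v8 -> 1
v7 (13-21) vs v8: overlaps v8 -> 1
Total overlapping pairs = 4 + 4 + 3 + 3 + 0 + 2 + 1 + 1 = 18

18


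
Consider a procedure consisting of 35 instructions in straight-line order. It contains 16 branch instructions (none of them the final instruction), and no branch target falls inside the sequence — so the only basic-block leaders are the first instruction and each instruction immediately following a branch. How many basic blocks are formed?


With no in-sequence branch targets, the leaders are the first instruction plus the instruction after each branch.
Number of basic blocks = branches + 1
= 16 + 1 = 17

17


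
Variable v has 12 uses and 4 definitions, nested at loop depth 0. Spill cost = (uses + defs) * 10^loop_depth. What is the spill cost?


uses + defs = 12 + 4 = 16
10^0 = 1
Spill cost = 16 * 1 = 16

16


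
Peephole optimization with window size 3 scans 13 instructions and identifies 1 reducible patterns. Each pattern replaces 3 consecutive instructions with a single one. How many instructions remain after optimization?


Each match removes 2 instructions.
Total removed = 1 * 2 = 2
Remaining = 13 - 2 = 11

11


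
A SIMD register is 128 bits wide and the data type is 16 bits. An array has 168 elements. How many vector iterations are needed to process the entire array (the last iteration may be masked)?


Width = 128 / 16 = 8 elements per vector op
Iterations = ceil(168 / 8) = 21

21


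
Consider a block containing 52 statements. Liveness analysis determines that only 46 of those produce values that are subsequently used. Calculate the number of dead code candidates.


Dead code = total statements - live definitions
= 52 - 46 = 6

6


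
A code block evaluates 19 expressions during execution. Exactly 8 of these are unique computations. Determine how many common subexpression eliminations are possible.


CSE count = total expressions - unique expressions
= 19 - 8 = 11

11


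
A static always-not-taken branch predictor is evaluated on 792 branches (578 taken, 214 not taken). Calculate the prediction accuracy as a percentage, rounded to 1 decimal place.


Predictor: always-not-taken
Correct predictions = 214
Accuracy = 214 / 792 * 100 = 27.0%

27.0


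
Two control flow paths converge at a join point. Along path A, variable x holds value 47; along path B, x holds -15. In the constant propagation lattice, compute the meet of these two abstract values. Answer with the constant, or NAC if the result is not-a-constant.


Meet operation: if both paths give the same constant, result is that constant; if they differ, result is NAC (not-a-constant).
Path A: 47, Path B: -15 -> differ
Result: not-a-constant -> NAC

NAC


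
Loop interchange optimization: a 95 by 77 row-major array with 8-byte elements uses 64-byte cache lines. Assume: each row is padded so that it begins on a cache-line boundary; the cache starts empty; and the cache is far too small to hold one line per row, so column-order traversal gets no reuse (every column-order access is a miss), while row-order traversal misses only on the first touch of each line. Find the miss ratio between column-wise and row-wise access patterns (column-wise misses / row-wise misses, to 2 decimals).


Each row occupies 77 * 8 = 616 bytes and starts on a line boundary, so it spans ceil(616 / 64) = 10 cache lines.
Row-major traversal misses (one per line touched): 95 * ceil(77 * 8 / 64) = 950
Column-major traversal misses (no reuse, every access misses): 95 * 77 = 7315
Ratio = 7315 / 950 = 7.7

7.7


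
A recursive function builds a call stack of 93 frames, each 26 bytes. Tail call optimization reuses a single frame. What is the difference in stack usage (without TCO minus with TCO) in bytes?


Without TCO: 93 * 26 = 2418 bytes
With TCO: reuse 1 frame = 26 bytes
Savings = 2418 - 26 = 2392

2392


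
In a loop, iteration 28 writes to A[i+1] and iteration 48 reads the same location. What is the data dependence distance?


Distance = read iteration - write iteration
= 48 - 28 = 20

20


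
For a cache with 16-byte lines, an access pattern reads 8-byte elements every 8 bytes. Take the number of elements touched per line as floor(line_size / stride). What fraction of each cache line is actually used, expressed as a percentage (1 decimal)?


Elements per cache line = floor(16 / 8) = 2
Bytes used = 2 * 8 = 16
Utilization = 16 / 16 * 100 = 100.0%

100.0


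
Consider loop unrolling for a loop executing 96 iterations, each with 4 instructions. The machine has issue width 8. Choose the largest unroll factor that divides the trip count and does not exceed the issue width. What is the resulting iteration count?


Largest divisor of 96 <= 8 is 8
New iterations = 96 / 8 = 12

12


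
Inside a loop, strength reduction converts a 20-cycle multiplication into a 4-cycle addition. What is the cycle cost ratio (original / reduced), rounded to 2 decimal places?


Ratio = mult_cost / add_cost = 20 / 4 = 5.0

5.0


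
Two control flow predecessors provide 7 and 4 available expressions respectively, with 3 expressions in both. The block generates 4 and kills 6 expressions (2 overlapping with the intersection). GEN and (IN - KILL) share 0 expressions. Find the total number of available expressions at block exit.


IN = intersection of predecessors = 3
IN - KILL = 3 - 2 = 1
|OUT| = |GEN| + |IN - KILL| - |GEN ∩ (IN - KILL)| = 4 + 1 - 0 = 5

5


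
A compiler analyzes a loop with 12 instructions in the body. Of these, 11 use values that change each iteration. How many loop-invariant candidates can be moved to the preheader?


Invariant candidates = total - loop-dependent
= 12 - 11 = 1

1


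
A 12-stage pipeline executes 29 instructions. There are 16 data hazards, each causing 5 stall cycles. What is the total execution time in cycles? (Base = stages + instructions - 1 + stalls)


Base cycles = 12 + 29 - 1 = 40
Total stalls = 16 * 5 = 80
Total = 40 + 80 = 120

120


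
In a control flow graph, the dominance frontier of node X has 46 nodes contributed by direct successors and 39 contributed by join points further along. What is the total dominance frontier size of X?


DF(X) = direct successor contributions + join point contributions
= 46 + 39 = 85

85


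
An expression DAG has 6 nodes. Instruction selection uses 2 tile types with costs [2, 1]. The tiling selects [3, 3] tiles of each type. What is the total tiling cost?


Total cost = sum(count_i * cost_i)
= 3*2 + 3*1
= 9

9


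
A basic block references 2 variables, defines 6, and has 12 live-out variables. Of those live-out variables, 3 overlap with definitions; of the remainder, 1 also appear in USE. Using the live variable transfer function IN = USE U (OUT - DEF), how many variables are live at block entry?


OUT - DEF: 12 - 3 = 9
|IN| = |USE| + |OUT - DEF| - |USE ∩ (OUT - DEF)| = 2 + 9 - 1 = 10

10


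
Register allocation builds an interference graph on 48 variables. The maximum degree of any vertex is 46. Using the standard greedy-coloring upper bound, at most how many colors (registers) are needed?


Greedy coloring never needs more than (max_degree + 1) colors: when coloring a vertex, at most max_degree neighbors are already colored.
Upper bound = 46 + 1 = 47

47


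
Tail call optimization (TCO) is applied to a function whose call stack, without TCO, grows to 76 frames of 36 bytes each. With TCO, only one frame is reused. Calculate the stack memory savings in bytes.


Without TCO: 76 * 36 = 2736 bytes
With TCO: reuse 1 frame = 36 bytes
Savings = 2736 - 36 = 2700

2700


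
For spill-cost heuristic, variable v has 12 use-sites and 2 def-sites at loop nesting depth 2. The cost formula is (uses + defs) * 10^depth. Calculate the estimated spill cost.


uses + defs = 12 + 2 = 14
10^2 = 100
Spill cost = 14 * 100 = 1400

1400


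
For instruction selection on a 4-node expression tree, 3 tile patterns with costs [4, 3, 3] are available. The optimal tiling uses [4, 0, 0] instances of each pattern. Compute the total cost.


Total cost = sum(count_i * cost_i)
= 4*4 + 0*3 + 0*3
= 16

16


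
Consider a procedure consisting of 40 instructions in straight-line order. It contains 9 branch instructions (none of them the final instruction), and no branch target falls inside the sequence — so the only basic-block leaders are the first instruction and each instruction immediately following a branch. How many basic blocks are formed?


With no in-sequence branch targets, the leaders are the first instruction plus the instruction after each branch.
Number of basic blocks = branches + 1
= 9 + 1 = 10

10


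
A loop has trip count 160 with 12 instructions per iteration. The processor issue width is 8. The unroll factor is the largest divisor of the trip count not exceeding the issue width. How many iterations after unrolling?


Largest divisor of 160 <= 8 is 8
New iterations = 160 / 8 = 20

20


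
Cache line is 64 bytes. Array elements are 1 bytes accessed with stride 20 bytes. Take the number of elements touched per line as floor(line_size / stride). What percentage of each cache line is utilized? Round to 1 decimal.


Elements per cache line = floor(64 / 20) = 3
Bytes used = 3 * 1 = 3
Utilization = 3 / 64 * 100 = 4.7%

4.7


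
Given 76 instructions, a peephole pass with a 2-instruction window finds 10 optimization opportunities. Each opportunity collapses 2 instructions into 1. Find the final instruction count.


Each match removes 1 instructions.
Total removed = 10 * 1 = 10
Remaining = 76 - 10 = 66

66


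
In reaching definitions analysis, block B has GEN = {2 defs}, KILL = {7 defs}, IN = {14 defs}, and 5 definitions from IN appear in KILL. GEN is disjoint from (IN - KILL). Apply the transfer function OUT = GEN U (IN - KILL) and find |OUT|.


IN - KILL: 14 - 5 = 9 surviving definitions
OUT = GEN + surviving = 2 + 9 = 11

11


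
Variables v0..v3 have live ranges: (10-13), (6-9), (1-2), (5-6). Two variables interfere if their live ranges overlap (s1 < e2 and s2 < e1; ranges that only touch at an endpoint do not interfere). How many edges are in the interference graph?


Check all pairs for overlapping intervals.
Two intervals (s1,e1) and (s2,e2) overlap if s1 < e2 and s2 < e1.
v0 (10-13) vs v1..v3: overlaps none -> 0
v1 (6-9) vs v2..v3: overlaps none -> 0
v2 (1-2) vs v3: overlaps none -> 0
Total overlapping pairs = 0 + 0 + 0 = 0

0


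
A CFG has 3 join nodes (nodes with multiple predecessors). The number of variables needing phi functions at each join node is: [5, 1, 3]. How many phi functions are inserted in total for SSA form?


Total phi functions = sum of phi functions at each join node
= 5 + 1 + 3 = 9

9


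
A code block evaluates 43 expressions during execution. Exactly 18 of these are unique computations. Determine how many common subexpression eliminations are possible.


CSE count = total expressions - unique expressions
= 43 - 18 = 25

25


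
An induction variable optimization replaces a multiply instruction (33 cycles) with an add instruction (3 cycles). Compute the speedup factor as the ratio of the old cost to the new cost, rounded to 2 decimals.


Ratio = mult_cost / add_cost = 33 / 3 = 11.0

11.0


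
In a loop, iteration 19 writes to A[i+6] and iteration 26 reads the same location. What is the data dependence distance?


Distance = read iteration - write iteration
= 26 - 19 = 7

7


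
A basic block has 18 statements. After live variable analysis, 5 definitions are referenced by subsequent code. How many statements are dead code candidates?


Dead code = total statements - live definitions
= 18 - 5 = 13

13


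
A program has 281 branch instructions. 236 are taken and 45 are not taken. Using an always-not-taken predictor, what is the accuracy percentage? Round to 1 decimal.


Predictor: always-not-taken
Correct predictions = 45
Accuracy = 45 / 281 * 100 = 16.0%

16.0


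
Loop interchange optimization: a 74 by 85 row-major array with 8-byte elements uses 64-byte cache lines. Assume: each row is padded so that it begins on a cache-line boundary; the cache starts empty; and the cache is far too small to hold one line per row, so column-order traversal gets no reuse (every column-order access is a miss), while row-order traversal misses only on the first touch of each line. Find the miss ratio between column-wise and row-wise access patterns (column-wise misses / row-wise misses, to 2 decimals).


Each row occupies 85 * 8 = 680 bytes and starts on a line boundary, so it spans ceil(680 / 64) = 11 cache lines.
Row-major traversal misses (one per line touched): 74 * ceil(85 * 8 / 64) = 814
Column-major traversal misses (no reuse, every access misses): 74 * 85 = 6290
Ratio = 6290 / 814 = 7.73

7.73


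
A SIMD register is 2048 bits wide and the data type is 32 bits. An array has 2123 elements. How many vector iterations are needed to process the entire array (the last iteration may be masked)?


Width = 2048 / 32 = 64 elements per vector op
Iterations = ceil(2123 / 64) = 34

34


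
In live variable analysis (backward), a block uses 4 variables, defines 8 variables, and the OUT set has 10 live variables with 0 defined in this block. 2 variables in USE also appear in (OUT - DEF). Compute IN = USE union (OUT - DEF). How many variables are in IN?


OUT - DEF: 10 - 0 = 10
|IN| = |USE| + |OUT - DEF| - |USE ∩ (OUT - DEF)| = 4 + 10 - 2 = 12

12


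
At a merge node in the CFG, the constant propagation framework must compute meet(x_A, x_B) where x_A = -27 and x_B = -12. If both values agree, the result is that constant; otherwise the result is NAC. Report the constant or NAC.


Meet operation: if both paths give the same constant, result is that constant; if they differ, result is NAC (not-a-constant).
Path A: -27, Path B: -12 -> differ
Result: not-a-constant -> NAC

NAC


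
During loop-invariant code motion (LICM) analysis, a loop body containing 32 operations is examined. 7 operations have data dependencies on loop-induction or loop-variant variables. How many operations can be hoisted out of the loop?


Invariant candidates = total - loop-dependent
= 32 - 7 = 25

25


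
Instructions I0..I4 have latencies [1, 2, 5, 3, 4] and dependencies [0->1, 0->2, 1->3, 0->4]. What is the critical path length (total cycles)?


Compute longest path through dependency graph: dist(Ik) = max over predecessors of dist + latency(Ik).
dist(I0) = latency 1 = 1
dist(I1) = dist(I0) + 2 = 1 + 2 = 3
dist(I2) = dist(I0) + 5 = 1 + 5 = 6
dist(I3) = dist(I1) + 3 = 3 + 3 = 6
dist(I4) = dist(I0) + 4 = 1 + 4 = 5
Critical path = max dist = 6

6


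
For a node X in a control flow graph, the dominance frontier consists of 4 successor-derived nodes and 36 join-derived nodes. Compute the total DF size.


DF(X) = direct successor contributions + join point contributions
= 4 + 36 = 40

40


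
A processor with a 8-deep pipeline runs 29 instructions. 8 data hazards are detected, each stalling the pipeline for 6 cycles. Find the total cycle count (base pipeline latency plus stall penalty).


Base cycles = 8 + 29 - 1 = 36
Total stalls = 8 * 6 = 48
Total = 36 + 48 = 84

84


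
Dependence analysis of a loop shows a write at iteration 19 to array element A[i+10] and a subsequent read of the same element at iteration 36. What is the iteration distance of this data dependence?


Distance = read iteration - write iteration
= 36 - 19 = 17

17


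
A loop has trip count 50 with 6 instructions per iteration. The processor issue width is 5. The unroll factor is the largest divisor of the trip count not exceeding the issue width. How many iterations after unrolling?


Largest divisor of 50 <= 5 is 5
New iterations = 50 / 5 = 10

10


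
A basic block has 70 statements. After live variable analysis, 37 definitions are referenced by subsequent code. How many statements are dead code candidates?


Dead code = total statements - live definitions
= 70 - 37 = 33

33


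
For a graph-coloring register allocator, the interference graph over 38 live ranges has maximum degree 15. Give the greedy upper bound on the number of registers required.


Greedy coloring never needs more than (max_degree + 1) colors: when coloring a vertex, at most max_degree neighbors are already colored.
Upper bound = 15 + 1 = 16

16


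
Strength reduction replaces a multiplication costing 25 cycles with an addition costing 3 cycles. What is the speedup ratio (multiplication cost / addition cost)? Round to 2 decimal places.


Ratio = mult_cost / add_cost = 25 / 3 = 8.33

8.33


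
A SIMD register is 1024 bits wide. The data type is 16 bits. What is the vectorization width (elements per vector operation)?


Width = SIMD bits / data type bits
= 1024 / 16 = 64

64


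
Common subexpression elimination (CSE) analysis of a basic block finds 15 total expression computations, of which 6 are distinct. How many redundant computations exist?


CSE count = total expressions - unique expressions
= 15 - 6 = 9

9


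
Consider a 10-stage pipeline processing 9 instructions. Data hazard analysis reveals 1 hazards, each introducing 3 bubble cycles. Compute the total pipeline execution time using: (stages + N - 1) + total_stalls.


Base cycles = 10 + 9 - 1 = 18
Total stalls = 1 * 3 = 3
Total = 18 + 3 = 21

21


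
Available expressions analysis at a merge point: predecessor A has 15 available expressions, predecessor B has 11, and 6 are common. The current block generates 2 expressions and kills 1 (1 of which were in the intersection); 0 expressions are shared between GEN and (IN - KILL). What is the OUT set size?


IN = intersection of predecessors = 6
IN - KILL = 6 - 1 = 5
|OUT| = |GEN| + |IN - KILL| - |GEN ∩ (IN - KILL)| = 2 + 5 - 0 = 7

7


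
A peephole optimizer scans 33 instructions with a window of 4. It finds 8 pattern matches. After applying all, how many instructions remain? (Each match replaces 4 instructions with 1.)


Each match removes 3 instructions.
Total removed = 8 * 3 = 24
Remaining = 33 - 24 = 9

9


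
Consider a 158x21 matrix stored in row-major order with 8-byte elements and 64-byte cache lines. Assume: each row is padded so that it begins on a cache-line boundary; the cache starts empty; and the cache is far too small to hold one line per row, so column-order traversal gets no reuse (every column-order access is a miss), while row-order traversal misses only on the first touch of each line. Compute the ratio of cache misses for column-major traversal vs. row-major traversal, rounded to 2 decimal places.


Each row occupies 21 * 8 = 168 bytes and starts on a line boundary, so it spans ceil(168 / 64) = 3 cache lines.
Row-major traversal misses (one per line touched): 158 * ceil(21 * 8 / 64) = 474
Column-major traversal misses (no reuse, every access misses): 158 * 21 = 3318
Ratio = 3318 / 474 = 7.0

7.0


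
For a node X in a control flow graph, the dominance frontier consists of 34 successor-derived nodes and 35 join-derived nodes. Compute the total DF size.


DF(X) = direct successor contributions + join point contributions
= 34 + 35 = 69

69


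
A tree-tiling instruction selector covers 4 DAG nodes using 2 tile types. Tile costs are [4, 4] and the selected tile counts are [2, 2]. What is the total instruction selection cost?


Total cost = sum(count_i * cost_i)
= 2*4 + 2*4
= 16

16


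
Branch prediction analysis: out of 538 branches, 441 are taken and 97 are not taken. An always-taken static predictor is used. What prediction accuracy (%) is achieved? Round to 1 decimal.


Predictor: always-taken
Correct predictions = 441
Accuracy = 441 / 538 * 100 = 82.0%

82.0


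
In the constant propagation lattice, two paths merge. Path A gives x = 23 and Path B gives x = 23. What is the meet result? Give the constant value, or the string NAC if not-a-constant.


Meet operation: if both paths give the same constant, result is that constant; if they differ, result is NAC (not-a-constant).
Path A: 23, Path B: 23 -> equal
Result: constant -> 23

23


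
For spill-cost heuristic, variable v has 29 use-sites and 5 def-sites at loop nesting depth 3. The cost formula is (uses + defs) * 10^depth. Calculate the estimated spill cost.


uses + defs = 29 + 5 = 34
10^3 = 1000
Spill cost = 34 * 1000 = 34000

34000


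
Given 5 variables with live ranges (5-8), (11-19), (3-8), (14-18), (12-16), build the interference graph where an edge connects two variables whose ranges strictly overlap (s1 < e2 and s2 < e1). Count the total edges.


Check all pairs for overlapping intervals.
Two intervals (s1,e1) and (s2,e2) overlap if s1 < e2 and s2 < e1.
v0 (5-8) vs v1..v4: overlaps v2 -> 1
v1 (11-19) vs v2..v4: overlaps v3, v4 -> 2
v2 (3-8) vs v3..v4: overlaps none -> 0
v3 (14-18) vs v4: overlaps v4 -> 1
Total overlapping pairs = 1 + 2 + 0 + 1 = 4

4


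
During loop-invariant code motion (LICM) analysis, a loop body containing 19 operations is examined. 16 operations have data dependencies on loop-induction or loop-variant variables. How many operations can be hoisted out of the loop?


Invariant candidates = total - loop-dependent
= 19 - 16 = 3

3


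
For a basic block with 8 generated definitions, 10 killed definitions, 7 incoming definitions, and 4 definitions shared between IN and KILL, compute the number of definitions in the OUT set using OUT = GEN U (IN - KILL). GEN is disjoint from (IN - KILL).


IN - KILL: 7 - 4 = 3 surviving definitions
OUT = GEN + surviving = 8 + 3 = 11

11


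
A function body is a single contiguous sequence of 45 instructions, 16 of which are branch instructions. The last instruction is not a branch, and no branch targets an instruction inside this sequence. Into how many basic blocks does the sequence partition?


With no in-sequence branch targets, the leaders are the first instruction plus the instruction after each branch.
Number of basic blocks = branches + 1
= 16 + 1 = 17

17


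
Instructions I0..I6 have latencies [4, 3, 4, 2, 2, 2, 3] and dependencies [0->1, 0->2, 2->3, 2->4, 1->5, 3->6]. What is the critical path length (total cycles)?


Compute longest path through dependency graph: dist(Ik) = max over predecessors of dist + latency(Ik).
dist(I0) = latency 4 = 4
dist(I1) = dist(I0) + 3 = 4 + 3 = 7
dist(I2) = dist(I0) + 4 = 4 + 4 = 8
dist(I3) = dist(I2) + 2 = 8 + 2 = 10
dist(I4) = dist(I2) + 2 = 8 + 2 = 10
dist(I5) = dist(I1) + 2 = 7 + 2 = 9
dist(I6) = dist(I3) + 3 = 10 + 3 = 13
Critical path = max dist = 13

13


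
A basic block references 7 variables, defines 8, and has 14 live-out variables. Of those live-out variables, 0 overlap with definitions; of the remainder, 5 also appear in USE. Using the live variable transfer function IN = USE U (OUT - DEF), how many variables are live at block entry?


OUT - DEF: 14 - 0 = 14
|IN| = |USE| + |OUT - DEF| - |USE ∩ (OUT - DEF)| = 7 + 14 - 5 = 16

16


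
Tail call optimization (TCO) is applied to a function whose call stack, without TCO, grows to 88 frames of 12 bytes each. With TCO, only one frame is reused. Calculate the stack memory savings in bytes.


Without TCO: 88 * 12 = 1056 bytes
With TCO: reuse 1 frame = 12 bytes
Savings = 1056 - 12 = 1044

1044


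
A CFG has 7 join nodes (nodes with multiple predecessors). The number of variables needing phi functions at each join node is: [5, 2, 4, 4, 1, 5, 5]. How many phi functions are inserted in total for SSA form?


Total phi functions = sum of phi functions at each join node
= 5 + 2 + 4 + 4 + 1 + 5 + 5 = 26

26


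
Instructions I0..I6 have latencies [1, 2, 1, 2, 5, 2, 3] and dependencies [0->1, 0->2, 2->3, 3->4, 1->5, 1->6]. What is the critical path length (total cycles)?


Compute longest path through dependency graph: dist(Ik) = max over predecessors of dist + latency(Ik).
dist(I0) = latency 1 = 1
dist(I1) = dist(I0) + 2 = 1 + 2 = 3
dist(I2) = dist(I0) + 1 = 1 + 1 = 2
dist(I3) = dist(I2) + 2 = 2 + 2 = 4
dist(I4) = dist(I3) + 5 = 4 + 5 = 9
dist(I5) = dist(I1) + 2 = 3 + 2 = 5
dist(I6) = dist(I1) + 3 = 3 + 3 = 6
Critical path = max dist = 9

9
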